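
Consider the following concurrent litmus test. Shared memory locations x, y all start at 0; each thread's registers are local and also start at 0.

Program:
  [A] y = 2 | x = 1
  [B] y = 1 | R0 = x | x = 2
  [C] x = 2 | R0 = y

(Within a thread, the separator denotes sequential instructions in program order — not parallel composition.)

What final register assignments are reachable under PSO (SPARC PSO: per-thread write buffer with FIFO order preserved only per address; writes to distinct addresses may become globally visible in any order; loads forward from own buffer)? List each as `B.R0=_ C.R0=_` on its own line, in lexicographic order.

outcome vector order: (B.R0,C.R0)
|PSO outcomes| = 9

B.R0=0 C.R0=0
B.R0=0 C.R0=1
B.R0=0 C.R0=2
B.R0=1 C.R0=0
B.R0=1 C.R0=1
B.R0=1 C.R0=2
B.R0=2 C.R0=0
B.R0=2 C.R0=1
B.R0=2 C.R0=2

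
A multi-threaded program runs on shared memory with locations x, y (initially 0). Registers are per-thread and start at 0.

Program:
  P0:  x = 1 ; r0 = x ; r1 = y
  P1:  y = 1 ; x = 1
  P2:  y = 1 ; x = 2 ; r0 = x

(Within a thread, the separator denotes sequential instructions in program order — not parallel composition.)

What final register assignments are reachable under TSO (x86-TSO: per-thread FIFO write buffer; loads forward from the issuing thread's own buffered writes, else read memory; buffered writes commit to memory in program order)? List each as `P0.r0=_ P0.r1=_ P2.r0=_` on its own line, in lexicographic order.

P0.r0=1 P0.r1=0 P2.r0=1
P0.r0=1 P0.r1=0 P2.r0=2
P0.r0=1 P0.r1=1 P2.r0=1
P0.r0=1 P0.r1=1 P2.r0=2
P0.r0=2 P0.r1=1 P2.r0=1
P0.r0=2 P0.r1=1 P2.r0=2

outcome vector order: (P0.r0,P0.r1,P2.r0)
|TSO outcomes| = 6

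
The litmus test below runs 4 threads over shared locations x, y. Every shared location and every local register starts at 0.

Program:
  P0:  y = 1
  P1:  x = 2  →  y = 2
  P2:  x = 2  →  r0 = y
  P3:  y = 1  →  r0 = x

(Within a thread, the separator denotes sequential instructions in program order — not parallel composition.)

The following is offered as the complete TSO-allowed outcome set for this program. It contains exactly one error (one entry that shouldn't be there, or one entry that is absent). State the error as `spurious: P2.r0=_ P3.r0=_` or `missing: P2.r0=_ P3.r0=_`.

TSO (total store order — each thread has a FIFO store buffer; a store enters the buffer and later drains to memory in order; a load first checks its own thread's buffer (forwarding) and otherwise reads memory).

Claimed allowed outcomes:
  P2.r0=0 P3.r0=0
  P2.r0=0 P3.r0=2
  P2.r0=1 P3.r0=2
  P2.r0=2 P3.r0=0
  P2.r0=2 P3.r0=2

outcome vector order: (P2.r0,P3.r0)
TSO: 6 outcomes — {00; 02; 10; 12; 20; 22}
TSO∖claimed = {10}

missing: P2.r0=1 P3.r0=0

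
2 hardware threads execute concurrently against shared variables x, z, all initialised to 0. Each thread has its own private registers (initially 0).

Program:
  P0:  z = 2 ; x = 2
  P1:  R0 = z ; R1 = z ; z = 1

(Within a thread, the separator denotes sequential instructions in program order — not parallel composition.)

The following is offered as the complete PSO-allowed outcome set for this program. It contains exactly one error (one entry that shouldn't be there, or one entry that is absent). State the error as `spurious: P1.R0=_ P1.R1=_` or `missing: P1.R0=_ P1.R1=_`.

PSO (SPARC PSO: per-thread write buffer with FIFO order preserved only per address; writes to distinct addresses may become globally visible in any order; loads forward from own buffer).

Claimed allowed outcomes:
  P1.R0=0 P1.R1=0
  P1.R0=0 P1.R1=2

missing: P1.R0=2 P1.R1=2

outcome vector order: (P1.R0,P1.R1)
PSO (3): 00 02 22
PSO∖claimed = {22}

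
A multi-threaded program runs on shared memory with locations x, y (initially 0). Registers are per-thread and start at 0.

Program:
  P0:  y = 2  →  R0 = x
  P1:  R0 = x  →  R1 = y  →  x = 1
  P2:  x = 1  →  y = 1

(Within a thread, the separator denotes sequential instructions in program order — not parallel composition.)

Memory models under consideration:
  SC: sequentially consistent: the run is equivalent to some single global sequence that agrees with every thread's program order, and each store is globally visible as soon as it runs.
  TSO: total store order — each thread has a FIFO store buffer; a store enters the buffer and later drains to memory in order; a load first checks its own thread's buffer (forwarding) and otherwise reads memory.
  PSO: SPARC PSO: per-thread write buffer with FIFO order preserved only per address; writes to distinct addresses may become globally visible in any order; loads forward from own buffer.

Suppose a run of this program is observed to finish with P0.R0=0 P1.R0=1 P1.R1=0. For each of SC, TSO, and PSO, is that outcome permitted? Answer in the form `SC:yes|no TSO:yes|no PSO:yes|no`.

SC:no TSO:yes PSO:yes

outcome vector order: (P0.R0,P1.R0,P1.R1)
SC (11): <0 0 0>, <0 0 1>, <0 0 2>, <0 1 1>, <0 1 2>, <1 0 0>, <1 0 1>, <1 0 2>, <1 1 0>, <1 1 1>, <1 1 2>
TSO (12): <0 0 0>, <0 0 1>, <0 0 2>, <0 1 0>, <0 1 1>, <0 1 2>, <1 0 0>, <1 0 1>, <1 0 2>, <1 1 0>, <1 1 1>, <1 1 2>
PSO (12): <0 0 0>, <0 0 1>, <0 0 2>, <0 1 0>, <0 1 1>, <0 1 2>, <1 0 0>, <1 0 1>, <1 0 2>, <1 1 0>, <1 1 1>, <1 1 2>
target <0 1 0> ∈ {TSO,PSO}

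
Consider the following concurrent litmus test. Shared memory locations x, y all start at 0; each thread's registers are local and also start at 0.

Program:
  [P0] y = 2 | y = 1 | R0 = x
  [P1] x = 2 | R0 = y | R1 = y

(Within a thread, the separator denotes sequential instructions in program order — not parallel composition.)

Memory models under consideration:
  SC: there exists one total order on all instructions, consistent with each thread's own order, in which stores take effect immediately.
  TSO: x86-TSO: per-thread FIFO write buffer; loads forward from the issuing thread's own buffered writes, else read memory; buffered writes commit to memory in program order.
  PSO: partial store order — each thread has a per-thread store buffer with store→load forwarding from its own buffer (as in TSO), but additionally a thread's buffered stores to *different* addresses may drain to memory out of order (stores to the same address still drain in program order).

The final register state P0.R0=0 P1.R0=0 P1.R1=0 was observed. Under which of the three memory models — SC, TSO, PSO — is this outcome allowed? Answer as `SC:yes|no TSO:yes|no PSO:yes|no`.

SC:no TSO:yes PSO:yes

outcome vector order: (P0.R0,P1.R0,P1.R1)
[SC] allowed = {(0,1,1); (2,0,0); (2,0,1); (2,0,2); (2,1,1); (2,2,1); (2,2,2)}
[TSO] allowed = {(0,0,0); (0,0,1); (0,0,2); (0,1,1); (0,2,1); (0,2,2); (2,0,0); (2,0,1); (2,0,2); (2,1,1); (2,2,1); (2,2,2)}
[PSO] allowed = {(0,0,0); (0,0,1); (0,0,2); (0,1,1); (0,2,1); (0,2,2); (2,0,0); (2,0,1); (2,0,2); (2,1,1); (2,2,1); (2,2,2)}
target (0,0,0) ∈ {TSO,PSO}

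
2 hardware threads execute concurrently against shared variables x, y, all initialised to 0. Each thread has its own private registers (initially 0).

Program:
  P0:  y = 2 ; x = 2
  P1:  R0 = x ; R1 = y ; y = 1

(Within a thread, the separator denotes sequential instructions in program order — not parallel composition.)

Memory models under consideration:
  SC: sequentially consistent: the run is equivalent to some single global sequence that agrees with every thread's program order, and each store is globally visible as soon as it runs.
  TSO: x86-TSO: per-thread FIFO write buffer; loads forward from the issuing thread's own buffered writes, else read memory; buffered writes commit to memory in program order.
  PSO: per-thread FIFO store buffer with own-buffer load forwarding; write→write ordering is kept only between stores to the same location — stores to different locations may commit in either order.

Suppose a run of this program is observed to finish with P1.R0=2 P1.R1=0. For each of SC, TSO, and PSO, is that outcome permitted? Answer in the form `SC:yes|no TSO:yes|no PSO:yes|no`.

outcome vector order: (P1.R0,P1.R1)
[SC] allowed = {<0 0> <0 2> <2 2>}
[TSO] allowed = {<0 0> <0 2> <2 2>}
[PSO] allowed = {<0 0> <0 2> <2 0> <2 2>}
target <2 0> ∈ {PSO}

SC:no TSO:no PSO:yes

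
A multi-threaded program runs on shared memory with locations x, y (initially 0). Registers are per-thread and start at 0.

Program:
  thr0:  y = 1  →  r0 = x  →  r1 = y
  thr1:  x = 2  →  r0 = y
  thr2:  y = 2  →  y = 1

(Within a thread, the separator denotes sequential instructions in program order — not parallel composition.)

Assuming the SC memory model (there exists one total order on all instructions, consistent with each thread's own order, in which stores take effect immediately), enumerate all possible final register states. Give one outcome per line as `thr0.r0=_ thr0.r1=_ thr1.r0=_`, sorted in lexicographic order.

thr0.r0=0 thr0.r1=1 thr1.r0=1
thr0.r0=0 thr0.r1=1 thr1.r0=2
thr0.r0=0 thr0.r1=2 thr1.r0=1
thr0.r0=0 thr0.r1=2 thr1.r0=2
thr0.r0=2 thr0.r1=1 thr1.r0=0
thr0.r0=2 thr0.r1=1 thr1.r0=1
thr0.r0=2 thr0.r1=1 thr1.r0=2
thr0.r0=2 thr0.r1=2 thr1.r0=0
thr0.r0=2 thr0.r1=2 thr1.r0=1
thr0.r0=2 thr0.r1=2 thr1.r0=2

outcome vector order: (thr0.r0,thr0.r1,thr1.r0)
|SC outcomes| = 10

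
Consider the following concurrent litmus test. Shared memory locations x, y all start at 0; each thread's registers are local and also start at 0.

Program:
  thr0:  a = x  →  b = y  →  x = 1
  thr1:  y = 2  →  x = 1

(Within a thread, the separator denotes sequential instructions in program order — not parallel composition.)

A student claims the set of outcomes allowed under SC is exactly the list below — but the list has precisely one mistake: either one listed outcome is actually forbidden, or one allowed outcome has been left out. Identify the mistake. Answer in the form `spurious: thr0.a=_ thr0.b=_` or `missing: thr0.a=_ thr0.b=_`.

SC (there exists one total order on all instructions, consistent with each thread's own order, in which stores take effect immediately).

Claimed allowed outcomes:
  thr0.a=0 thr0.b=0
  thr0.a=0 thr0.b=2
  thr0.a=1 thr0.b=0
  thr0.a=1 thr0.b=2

spurious: thr0.a=1 thr0.b=0

outcome vector order: (thr0.a,thr0.b)
under SC → (0,0), (0,2), (1,2)
claimed∖SC = {(1,0)}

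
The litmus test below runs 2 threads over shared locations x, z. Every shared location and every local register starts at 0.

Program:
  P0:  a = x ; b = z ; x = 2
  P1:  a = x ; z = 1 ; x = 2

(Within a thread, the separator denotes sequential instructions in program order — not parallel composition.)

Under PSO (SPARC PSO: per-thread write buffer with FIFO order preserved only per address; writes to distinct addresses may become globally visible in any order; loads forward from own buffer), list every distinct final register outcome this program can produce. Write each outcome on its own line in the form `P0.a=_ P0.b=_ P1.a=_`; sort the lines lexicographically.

outcome vector order: (P0.a,P0.b,P1.a)
|PSO outcomes| = 5

P0.a=0 P0.b=0 P1.a=0
P0.a=0 P0.b=0 P1.a=2
P0.a=0 P0.b=1 P1.a=0
P0.a=2 P0.b=0 P1.a=0
P0.a=2 P0.b=1 P1.a=0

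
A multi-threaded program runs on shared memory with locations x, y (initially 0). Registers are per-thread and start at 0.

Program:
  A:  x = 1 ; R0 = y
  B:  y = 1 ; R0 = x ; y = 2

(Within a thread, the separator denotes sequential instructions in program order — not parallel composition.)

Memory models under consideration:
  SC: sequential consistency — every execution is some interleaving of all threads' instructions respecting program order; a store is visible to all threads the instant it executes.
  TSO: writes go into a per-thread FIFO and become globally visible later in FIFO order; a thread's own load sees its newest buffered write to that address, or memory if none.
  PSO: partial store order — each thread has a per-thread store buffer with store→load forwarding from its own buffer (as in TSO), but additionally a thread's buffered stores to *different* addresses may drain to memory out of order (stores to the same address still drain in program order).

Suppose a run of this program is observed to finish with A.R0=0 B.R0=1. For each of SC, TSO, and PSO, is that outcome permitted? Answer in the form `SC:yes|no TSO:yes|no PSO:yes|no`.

outcome vector order: (A.R0,B.R0)
SC: 5 outcomes — {0/1; 1/0; 1/1; 2/0; 2/1}
TSO: 6 outcomes — {0/0; 0/1; 1/0; 1/1; 2/0; 2/1}
PSO: 6 outcomes — {0/0; 0/1; 1/0; 1/1; 2/0; 2/1}
target 0/1 ∈ {SC,TSO,PSO}

SC:yes TSO:yes PSO:yes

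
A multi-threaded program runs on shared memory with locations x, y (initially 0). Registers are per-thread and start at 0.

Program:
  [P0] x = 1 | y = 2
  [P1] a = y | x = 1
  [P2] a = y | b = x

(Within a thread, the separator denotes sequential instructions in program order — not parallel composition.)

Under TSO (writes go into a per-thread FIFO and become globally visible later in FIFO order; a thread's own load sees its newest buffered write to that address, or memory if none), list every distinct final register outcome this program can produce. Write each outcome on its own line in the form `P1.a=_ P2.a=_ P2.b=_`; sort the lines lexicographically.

outcome vector order: (P1.a,P2.a,P2.b)
|TSO outcomes| = 6

P1.a=0 P2.a=0 P2.b=0
P1.a=0 P2.a=0 P2.b=1
P1.a=0 P2.a=2 P2.b=1
P1.a=2 P2.a=0 P2.b=0
P1.a=2 P2.a=0 P2.b=1
P1.a=2 P2.a=2 P2.b=1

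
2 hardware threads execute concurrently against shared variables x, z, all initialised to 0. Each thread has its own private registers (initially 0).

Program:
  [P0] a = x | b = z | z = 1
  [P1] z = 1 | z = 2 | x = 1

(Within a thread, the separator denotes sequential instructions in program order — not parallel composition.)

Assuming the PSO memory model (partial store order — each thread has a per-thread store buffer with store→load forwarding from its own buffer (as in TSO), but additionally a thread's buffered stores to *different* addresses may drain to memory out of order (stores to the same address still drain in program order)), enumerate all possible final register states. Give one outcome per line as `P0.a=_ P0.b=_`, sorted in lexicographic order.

outcome vector order: (P0.a,P0.b)
|PSO outcomes| = 6

P0.a=0 P0.b=0
P0.a=0 P0.b=1
P0.a=0 P0.b=2
P0.a=1 P0.b=0
P0.a=1 P0.b=1
P0.a=1 P0.b=2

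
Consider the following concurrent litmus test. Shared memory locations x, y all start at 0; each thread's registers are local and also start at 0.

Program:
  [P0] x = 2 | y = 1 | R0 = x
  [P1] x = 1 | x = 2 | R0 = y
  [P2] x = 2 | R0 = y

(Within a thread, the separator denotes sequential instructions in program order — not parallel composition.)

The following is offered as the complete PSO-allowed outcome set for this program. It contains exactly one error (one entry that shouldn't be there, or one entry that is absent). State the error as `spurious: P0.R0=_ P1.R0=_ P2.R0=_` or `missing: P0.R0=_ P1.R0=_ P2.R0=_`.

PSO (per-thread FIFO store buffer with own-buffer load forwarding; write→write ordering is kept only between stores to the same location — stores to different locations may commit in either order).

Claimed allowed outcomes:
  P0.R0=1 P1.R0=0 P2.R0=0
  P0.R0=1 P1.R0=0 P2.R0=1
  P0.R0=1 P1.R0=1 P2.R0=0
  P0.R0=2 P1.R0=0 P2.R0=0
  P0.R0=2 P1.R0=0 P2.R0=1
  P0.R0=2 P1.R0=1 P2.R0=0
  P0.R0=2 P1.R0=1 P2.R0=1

missing: P0.R0=1 P1.R0=1 P2.R0=1

outcome vector order: (P0.R0,P1.R0,P2.R0)
[PSO] allowed = {1/0/0 1/0/1 1/1/0 1/1/1 2/0/0 2/0/1 2/1/0 2/1/1}
PSO∖claimed = {1/1/1}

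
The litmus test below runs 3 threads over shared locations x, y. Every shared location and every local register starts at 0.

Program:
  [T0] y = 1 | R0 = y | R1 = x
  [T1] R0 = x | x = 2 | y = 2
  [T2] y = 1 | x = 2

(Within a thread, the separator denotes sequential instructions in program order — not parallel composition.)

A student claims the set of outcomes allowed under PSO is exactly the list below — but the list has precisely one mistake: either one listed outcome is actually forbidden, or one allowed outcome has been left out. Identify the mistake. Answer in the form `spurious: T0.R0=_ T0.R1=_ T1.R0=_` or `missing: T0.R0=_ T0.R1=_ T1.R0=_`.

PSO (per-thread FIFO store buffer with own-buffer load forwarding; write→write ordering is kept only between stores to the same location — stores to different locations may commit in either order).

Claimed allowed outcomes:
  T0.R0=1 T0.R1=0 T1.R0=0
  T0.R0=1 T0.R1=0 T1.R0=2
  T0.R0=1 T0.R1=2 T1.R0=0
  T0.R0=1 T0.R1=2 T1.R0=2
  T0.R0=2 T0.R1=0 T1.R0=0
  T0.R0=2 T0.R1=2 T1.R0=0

missing: T0.R0=2 T0.R1=2 T1.R0=2

outcome vector order: (T0.R0,T0.R1,T1.R0)
[PSO] allowed = {100, 102, 120, 122, 200, 220, 222}
PSO∖claimed = {222}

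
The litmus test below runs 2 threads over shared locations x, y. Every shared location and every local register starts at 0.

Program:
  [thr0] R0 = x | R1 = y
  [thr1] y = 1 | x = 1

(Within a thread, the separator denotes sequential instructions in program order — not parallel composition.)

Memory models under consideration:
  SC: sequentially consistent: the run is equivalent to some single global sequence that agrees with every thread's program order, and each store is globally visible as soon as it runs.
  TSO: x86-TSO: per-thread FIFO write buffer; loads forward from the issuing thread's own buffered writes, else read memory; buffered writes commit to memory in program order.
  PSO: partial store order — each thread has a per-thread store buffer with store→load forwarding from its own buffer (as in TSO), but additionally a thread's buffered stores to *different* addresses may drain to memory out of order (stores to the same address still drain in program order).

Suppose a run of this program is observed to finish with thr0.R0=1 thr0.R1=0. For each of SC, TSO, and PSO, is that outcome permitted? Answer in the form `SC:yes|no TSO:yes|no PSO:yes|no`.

SC:no TSO:no PSO:yes

outcome vector order: (thr0.R0,thr0.R1)
SC: 3 outcomes — {00 01 11}
TSO: 3 outcomes — {00 01 11}
PSO: 4 outcomes — {00 01 10 11}
target 10 ∈ {PSO}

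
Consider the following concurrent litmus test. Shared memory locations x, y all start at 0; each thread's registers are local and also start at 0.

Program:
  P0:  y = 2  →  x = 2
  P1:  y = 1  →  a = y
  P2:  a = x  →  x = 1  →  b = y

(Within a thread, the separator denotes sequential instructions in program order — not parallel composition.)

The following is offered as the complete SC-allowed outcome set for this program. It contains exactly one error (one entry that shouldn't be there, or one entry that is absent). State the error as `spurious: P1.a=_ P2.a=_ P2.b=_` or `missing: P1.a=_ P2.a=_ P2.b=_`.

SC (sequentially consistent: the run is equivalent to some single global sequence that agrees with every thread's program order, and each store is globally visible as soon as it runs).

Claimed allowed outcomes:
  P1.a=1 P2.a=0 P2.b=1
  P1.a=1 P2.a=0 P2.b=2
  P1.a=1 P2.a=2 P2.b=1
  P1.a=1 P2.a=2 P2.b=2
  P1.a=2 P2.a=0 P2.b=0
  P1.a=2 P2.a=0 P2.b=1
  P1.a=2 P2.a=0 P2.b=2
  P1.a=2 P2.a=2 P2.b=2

outcome vector order: (P1.a,P2.a,P2.b)
[SC] allowed = {1/0/0 1/0/1 1/0/2 1/2/1 1/2/2 2/0/0 2/0/1 2/0/2 2/2/2}
SC∖claimed = {1/0/0}

missing: P1.a=1 P2.a=0 P2.b=0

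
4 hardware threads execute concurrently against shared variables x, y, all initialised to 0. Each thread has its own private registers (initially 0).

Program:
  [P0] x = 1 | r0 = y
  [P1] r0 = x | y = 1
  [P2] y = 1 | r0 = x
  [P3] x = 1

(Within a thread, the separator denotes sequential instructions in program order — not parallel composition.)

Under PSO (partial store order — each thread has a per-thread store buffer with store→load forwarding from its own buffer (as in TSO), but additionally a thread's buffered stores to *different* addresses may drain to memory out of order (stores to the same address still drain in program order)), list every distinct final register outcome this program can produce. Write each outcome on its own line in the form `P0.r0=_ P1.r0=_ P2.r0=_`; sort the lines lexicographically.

outcome vector order: (P0.r0,P1.r0,P2.r0)
|PSO outcomes| = 8

P0.r0=0 P1.r0=0 P2.r0=0
P0.r0=0 P1.r0=0 P2.r0=1
P0.r0=0 P1.r0=1 P2.r0=0
P0.r0=0 P1.r0=1 P2.r0=1
P0.r0=1 P1.r0=0 P2.r0=0
P0.r0=1 P1.r0=0 P2.r0=1
P0.r0=1 P1.r0=1 P2.r0=0
P0.r0=1 P1.r0=1 P2.r0=1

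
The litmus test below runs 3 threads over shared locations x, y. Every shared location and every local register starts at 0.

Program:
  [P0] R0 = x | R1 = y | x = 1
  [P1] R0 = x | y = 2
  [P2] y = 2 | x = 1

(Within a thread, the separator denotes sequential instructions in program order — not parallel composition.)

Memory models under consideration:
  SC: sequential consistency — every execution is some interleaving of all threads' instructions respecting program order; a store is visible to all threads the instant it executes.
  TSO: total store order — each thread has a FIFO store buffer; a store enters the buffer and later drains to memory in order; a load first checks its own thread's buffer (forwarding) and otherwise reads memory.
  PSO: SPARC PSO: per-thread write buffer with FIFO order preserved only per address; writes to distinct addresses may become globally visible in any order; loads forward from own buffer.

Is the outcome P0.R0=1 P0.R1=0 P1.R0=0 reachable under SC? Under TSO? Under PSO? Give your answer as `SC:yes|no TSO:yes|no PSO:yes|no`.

outcome vector order: (P0.R0,P0.R1,P1.R0)
SC: 6 outcomes — {(0,0,0); (0,0,1); (0,2,0); (0,2,1); (1,2,0); (1,2,1)}
TSO: 6 outcomes — {(0,0,0); (0,0,1); (0,2,0); (0,2,1); (1,2,0); (1,2,1)}
PSO: 8 outcomes — {(0,0,0); (0,0,1); (0,2,0); (0,2,1); (1,0,0); (1,0,1); (1,2,0); (1,2,1)}
target (1,0,0) ∈ {PSO}

SC:no TSO:no PSO:yes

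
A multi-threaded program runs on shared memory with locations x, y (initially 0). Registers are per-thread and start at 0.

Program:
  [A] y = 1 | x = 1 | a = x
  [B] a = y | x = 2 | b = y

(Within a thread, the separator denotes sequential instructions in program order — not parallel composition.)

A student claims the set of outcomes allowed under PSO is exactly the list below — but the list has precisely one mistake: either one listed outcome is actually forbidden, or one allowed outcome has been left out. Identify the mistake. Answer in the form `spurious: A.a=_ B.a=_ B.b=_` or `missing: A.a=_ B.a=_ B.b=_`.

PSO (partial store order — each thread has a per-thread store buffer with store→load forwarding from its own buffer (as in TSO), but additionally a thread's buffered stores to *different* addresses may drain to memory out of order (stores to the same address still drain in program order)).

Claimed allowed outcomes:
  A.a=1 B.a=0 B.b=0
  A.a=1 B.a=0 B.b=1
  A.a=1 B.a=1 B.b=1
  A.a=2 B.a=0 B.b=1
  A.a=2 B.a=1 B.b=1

outcome vector order: (A.a,B.a,B.b)
PSO (6): <1 0 0> <1 0 1> <1 1 1> <2 0 0> <2 0 1> <2 1 1>
PSO∖claimed = {<2 0 0>}

missing: A.a=2 B.a=0 B.b=0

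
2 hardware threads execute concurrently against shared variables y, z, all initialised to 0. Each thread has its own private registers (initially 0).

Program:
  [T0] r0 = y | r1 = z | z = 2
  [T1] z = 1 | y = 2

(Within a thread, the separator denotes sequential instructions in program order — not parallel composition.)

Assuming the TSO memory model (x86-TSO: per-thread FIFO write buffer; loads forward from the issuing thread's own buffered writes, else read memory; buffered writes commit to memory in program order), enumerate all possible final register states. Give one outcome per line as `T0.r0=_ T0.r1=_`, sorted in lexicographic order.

outcome vector order: (T0.r0,T0.r1)
|TSO outcomes| = 3

T0.r0=0 T0.r1=0
T0.r0=0 T0.r1=1
T0.r0=2 T0.r1=1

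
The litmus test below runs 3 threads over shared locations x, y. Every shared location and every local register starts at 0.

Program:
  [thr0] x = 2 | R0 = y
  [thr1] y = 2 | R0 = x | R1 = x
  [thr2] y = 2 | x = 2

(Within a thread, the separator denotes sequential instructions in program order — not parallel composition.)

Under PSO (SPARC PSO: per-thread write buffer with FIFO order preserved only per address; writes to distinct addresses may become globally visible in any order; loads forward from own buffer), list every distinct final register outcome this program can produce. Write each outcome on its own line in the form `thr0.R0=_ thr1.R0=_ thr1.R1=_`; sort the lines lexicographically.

outcome vector order: (thr0.R0,thr1.R0,thr1.R1)
|PSO outcomes| = 6

thr0.R0=0 thr1.R0=0 thr1.R1=0
thr0.R0=0 thr1.R0=0 thr1.R1=2
thr0.R0=0 thr1.R0=2 thr1.R1=2
thr0.R0=2 thr1.R0=0 thr1.R1=0
thr0.R0=2 thr1.R0=0 thr1.R1=2
thr0.R0=2 thr1.R0=2 thr1.R1=2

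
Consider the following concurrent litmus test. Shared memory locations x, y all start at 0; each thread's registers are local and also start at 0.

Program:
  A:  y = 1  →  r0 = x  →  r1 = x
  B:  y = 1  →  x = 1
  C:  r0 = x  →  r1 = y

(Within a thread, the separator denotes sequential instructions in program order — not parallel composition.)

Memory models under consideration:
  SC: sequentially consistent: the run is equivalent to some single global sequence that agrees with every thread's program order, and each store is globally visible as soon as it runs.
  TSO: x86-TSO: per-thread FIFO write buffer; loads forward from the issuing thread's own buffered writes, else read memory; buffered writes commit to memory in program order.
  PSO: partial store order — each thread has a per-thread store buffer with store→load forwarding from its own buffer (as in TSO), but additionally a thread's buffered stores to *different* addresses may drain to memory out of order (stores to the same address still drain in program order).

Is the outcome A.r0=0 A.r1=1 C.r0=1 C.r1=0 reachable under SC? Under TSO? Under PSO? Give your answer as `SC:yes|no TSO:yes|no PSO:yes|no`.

SC:no TSO:no PSO:yes

outcome vector order: (A.r0,A.r1,C.r0,C.r1)
SC (9): <0 0 0 0>, <0 0 0 1>, <0 0 1 1>, <0 1 0 0>, <0 1 0 1>, <0 1 1 1>, <1 1 0 0>, <1 1 0 1>, <1 1 1 1>
TSO (9): <0 0 0 0>, <0 0 0 1>, <0 0 1 1>, <0 1 0 0>, <0 1 0 1>, <0 1 1 1>, <1 1 0 0>, <1 1 0 1>, <1 1 1 1>
PSO (12): <0 0 0 0>, <0 0 0 1>, <0 0 1 0>, <0 0 1 1>, <0 1 0 0>, <0 1 0 1>, <0 1 1 0>, <0 1 1 1>, <1 1 0 0>, <1 1 0 1>, <1 1 1 0>, <1 1 1 1>
target <0 1 1 0> ∈ {PSO}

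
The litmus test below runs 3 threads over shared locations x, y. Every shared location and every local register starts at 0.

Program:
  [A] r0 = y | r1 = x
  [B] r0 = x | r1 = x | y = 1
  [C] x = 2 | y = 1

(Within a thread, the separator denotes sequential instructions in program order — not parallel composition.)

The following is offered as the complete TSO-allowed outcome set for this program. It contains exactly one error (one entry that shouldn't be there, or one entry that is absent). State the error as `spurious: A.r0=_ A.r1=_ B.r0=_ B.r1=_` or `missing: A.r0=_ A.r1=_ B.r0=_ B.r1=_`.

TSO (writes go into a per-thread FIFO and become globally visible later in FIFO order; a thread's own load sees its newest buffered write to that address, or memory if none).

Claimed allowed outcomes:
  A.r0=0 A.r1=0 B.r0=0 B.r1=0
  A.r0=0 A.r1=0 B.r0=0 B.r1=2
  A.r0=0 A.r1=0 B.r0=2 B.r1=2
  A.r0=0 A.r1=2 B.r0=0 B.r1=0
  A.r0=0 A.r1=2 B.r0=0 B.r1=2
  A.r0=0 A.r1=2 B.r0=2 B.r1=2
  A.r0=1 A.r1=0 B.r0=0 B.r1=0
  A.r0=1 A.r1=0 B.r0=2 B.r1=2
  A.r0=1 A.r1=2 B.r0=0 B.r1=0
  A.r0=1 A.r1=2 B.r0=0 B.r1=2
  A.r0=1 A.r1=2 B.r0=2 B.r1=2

outcome vector order: (A.r0,A.r1,B.r0,B.r1)
TSO: 10 outcomes — {(0,0,0,0) (0,0,0,2) (0,0,2,2) (0,2,0,0) (0,2,0,2) (0,2,2,2) (1,0,0,0) (1,2,0,0) (1,2,0,2) (1,2,2,2)}
claimed∖TSO = {(1,0,2,2)}

spurious: A.r0=1 A.r1=0 B.r0=2 B.r1=2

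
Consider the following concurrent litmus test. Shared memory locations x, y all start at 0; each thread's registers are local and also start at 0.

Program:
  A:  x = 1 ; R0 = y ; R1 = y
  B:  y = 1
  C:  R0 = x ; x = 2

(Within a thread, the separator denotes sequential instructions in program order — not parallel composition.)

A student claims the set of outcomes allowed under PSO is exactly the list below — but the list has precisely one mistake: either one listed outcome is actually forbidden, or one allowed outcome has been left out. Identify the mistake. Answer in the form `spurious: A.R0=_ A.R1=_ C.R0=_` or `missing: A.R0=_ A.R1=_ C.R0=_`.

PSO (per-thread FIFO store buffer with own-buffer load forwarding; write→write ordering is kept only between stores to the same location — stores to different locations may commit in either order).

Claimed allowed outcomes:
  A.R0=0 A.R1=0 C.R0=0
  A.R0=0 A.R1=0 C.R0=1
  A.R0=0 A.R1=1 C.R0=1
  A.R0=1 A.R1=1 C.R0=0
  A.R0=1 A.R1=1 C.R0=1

outcome vector order: (A.R0,A.R1,C.R0)
PSO (6): 000; 001; 010; 011; 110; 111
PSO∖claimed = {010}

missing: A.R0=0 A.R1=1 C.R0=0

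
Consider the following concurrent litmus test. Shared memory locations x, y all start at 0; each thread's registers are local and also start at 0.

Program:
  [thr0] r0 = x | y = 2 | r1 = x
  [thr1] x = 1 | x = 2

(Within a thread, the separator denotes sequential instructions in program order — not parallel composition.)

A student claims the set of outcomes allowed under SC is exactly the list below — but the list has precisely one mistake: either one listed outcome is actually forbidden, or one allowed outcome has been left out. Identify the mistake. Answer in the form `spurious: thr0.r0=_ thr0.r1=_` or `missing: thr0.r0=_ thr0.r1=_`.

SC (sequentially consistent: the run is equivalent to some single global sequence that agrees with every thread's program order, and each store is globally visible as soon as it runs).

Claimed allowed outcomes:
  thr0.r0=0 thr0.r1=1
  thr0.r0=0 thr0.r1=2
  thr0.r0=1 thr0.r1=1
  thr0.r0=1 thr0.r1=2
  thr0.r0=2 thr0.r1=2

outcome vector order: (thr0.r0,thr0.r1)
SC (6): 00; 01; 02; 11; 12; 22
SC∖claimed = {00}

missing: thr0.r0=0 thr0.r1=0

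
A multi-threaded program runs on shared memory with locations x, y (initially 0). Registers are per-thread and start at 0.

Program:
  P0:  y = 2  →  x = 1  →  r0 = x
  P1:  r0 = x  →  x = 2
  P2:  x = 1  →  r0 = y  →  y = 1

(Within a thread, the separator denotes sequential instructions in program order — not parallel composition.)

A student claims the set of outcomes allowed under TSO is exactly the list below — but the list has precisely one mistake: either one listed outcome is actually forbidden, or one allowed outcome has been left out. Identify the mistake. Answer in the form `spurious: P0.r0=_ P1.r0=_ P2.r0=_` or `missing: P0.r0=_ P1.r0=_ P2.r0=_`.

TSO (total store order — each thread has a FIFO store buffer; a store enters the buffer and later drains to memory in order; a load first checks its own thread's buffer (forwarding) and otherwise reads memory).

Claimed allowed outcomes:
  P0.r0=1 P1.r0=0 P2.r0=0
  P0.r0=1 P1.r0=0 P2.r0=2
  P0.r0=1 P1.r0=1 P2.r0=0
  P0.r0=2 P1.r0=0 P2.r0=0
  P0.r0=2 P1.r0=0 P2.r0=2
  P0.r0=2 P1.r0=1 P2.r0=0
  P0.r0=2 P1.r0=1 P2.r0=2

missing: P0.r0=1 P1.r0=1 P2.r0=2

outcome vector order: (P0.r0,P1.r0,P2.r0)
TSO (8): 1/0/0 1/0/2 1/1/0 1/1/2 2/0/0 2/0/2 2/1/0 2/1/2
TSO∖claimed = {1/1/2}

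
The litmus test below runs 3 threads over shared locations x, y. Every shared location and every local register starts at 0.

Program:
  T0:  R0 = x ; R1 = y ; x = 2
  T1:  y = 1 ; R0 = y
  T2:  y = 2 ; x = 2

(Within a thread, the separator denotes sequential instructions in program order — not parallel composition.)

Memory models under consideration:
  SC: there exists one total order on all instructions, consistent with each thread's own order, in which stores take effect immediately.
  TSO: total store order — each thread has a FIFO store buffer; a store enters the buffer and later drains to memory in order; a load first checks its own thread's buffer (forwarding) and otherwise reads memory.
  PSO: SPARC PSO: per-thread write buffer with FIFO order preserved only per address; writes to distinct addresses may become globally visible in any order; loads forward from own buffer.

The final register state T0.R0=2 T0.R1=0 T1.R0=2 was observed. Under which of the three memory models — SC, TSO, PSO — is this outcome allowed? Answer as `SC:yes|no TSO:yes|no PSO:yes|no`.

outcome vector order: (T0.R0,T0.R1,T1.R0)
SC (9): 0/0/1 0/0/2 0/1/1 0/1/2 0/2/1 0/2/2 2/1/1 2/2/1 2/2/2
TSO (9): 0/0/1 0/0/2 0/1/1 0/1/2 0/2/1 0/2/2 2/1/1 2/2/1 2/2/2
PSO (12): 0/0/1 0/0/2 0/1/1 0/1/2 0/2/1 0/2/2 2/0/1 2/0/2 2/1/1 2/1/2 2/2/1 2/2/2
target 2/0/2 ∈ {PSO}

SC:no TSO:no PSO:yes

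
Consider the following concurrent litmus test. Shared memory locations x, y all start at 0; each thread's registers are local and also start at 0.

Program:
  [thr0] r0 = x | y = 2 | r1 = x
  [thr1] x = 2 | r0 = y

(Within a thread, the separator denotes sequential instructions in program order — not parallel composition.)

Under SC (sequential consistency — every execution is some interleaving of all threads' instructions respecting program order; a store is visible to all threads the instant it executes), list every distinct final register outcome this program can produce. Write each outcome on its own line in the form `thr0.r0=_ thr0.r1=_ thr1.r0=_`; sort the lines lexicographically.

outcome vector order: (thr0.r0,thr0.r1,thr1.r0)
|SC outcomes| = 5

thr0.r0=0 thr0.r1=0 thr1.r0=2
thr0.r0=0 thr0.r1=2 thr1.r0=0
thr0.r0=0 thr0.r1=2 thr1.r0=2
thr0.r0=2 thr0.r1=2 thr1.r0=0
thr0.r0=2 thr0.r1=2 thr1.r0=2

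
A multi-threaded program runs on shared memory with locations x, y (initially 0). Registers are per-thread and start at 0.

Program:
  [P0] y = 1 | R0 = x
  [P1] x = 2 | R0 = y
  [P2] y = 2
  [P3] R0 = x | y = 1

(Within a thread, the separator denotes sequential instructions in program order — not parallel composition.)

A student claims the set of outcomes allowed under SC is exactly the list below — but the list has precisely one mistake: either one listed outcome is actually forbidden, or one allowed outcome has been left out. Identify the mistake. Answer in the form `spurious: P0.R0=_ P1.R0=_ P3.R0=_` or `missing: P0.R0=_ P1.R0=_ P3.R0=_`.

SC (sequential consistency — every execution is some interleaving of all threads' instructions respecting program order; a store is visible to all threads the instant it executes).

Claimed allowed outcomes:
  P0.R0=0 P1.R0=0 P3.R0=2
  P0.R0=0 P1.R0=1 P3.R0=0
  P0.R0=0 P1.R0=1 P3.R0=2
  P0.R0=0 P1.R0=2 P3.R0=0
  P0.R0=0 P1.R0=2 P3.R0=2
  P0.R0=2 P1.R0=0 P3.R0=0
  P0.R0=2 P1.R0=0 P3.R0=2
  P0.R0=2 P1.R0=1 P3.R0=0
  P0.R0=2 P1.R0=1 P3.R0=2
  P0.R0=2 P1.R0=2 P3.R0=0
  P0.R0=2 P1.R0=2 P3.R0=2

outcome vector order: (P0.R0,P1.R0,P3.R0)
SC: 10 outcomes — {0/1/0, 0/1/2, 0/2/0, 0/2/2, 2/0/0, 2/0/2, 2/1/0, 2/1/2, 2/2/0, 2/2/2}
claimed∖SC = {0/0/2}

spurious: P0.R0=0 P1.R0=0 P3.R0=2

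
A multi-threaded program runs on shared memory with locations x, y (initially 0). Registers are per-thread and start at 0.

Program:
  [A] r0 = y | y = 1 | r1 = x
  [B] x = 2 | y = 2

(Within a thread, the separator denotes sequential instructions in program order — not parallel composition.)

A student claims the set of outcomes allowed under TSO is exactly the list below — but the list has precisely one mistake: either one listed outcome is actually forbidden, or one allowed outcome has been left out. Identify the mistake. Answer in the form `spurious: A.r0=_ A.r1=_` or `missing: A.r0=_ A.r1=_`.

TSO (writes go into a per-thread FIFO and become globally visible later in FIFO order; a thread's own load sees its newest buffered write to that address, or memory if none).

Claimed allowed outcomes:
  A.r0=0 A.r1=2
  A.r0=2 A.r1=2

outcome vector order: (A.r0,A.r1)
TSO (3): <0 0> <0 2> <2 2>
TSO∖claimed = {<0 0>}

missing: A.r0=0 A.r1=0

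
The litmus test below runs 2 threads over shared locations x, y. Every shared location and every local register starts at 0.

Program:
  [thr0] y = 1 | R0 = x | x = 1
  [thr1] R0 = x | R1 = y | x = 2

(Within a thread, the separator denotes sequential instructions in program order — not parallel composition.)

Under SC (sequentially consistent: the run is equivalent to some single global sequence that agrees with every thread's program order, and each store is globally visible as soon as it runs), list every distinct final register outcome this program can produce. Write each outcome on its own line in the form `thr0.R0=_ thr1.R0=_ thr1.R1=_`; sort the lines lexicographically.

outcome vector order: (thr0.R0,thr1.R0,thr1.R1)
|SC outcomes| = 5

thr0.R0=0 thr1.R0=0 thr1.R1=0
thr0.R0=0 thr1.R0=0 thr1.R1=1
thr0.R0=0 thr1.R0=1 thr1.R1=1
thr0.R0=2 thr1.R0=0 thr1.R1=0
thr0.R0=2 thr1.R0=0 thr1.R1=1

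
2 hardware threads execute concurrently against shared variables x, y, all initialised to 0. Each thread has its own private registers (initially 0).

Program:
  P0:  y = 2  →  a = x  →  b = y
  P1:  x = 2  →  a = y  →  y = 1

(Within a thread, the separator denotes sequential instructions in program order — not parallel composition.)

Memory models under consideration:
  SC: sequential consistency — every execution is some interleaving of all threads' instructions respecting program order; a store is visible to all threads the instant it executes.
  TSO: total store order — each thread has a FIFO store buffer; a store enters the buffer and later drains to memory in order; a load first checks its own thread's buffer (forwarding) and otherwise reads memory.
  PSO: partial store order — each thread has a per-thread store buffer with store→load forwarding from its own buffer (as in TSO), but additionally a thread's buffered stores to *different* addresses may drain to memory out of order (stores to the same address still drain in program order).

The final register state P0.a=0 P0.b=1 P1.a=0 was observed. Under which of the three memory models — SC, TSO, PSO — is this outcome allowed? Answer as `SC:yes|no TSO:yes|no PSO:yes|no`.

outcome vector order: (P0.a,P0.b,P1.a)
under SC → (0,1,2); (0,2,2); (2,1,0); (2,1,2); (2,2,0); (2,2,2)
under TSO → (0,1,0); (0,1,2); (0,2,0); (0,2,2); (2,1,0); (2,1,2); (2,2,0); (2,2,2)
under PSO → (0,1,0); (0,1,2); (0,2,0); (0,2,2); (2,1,0); (2,1,2); (2,2,0); (2,2,2)
target (0,1,0) ∈ {TSO,PSO}

SC:no TSO:yes PSO:yes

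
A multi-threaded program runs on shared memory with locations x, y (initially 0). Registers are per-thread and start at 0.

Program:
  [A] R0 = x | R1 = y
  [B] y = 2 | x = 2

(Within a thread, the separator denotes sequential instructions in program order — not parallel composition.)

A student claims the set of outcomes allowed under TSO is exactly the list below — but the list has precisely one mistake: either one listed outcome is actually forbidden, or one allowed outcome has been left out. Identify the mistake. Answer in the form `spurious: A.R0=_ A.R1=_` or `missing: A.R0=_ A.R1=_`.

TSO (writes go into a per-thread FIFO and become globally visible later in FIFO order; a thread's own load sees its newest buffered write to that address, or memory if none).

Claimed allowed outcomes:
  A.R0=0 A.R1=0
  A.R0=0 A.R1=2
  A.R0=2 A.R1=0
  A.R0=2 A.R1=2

spurious: A.R0=2 A.R1=0

outcome vector order: (A.R0,A.R1)
TSO: 3 outcomes — {00; 02; 22}
claimed∖TSO = {20}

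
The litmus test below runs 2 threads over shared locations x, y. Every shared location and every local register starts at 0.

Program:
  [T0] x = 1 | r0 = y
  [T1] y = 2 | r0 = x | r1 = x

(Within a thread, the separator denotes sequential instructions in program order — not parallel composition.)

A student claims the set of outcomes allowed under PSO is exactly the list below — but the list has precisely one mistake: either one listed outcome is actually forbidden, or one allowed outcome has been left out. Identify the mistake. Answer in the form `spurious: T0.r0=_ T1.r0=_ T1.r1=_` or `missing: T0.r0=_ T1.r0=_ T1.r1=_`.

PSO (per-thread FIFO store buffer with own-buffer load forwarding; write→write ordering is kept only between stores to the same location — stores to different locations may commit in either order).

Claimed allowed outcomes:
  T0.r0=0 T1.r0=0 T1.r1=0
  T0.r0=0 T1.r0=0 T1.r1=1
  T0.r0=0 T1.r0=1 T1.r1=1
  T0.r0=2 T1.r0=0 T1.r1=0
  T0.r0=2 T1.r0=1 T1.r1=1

missing: T0.r0=2 T1.r0=0 T1.r1=1

outcome vector order: (T0.r0,T1.r0,T1.r1)
under PSO → 0/0/0; 0/0/1; 0/1/1; 2/0/0; 2/0/1; 2/1/1
PSO∖claimed = {2/0/1}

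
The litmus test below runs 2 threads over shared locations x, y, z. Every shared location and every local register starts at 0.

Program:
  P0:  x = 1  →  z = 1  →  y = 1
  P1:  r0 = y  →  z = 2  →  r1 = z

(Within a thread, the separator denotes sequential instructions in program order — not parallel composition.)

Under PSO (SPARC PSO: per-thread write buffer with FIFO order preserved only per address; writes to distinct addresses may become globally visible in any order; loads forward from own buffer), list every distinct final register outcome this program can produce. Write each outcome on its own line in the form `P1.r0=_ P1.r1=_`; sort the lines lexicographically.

outcome vector order: (P1.r0,P1.r1)
|PSO outcomes| = 4

P1.r0=0 P1.r1=1
P1.r0=0 P1.r1=2
P1.r0=1 P1.r1=1
P1.r0=1 P1.r1=2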